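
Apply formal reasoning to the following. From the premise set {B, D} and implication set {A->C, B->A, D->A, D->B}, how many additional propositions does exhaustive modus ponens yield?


Initial facts: {B, D}
Apply modus ponens to closure:
  B and B->A  =>  A
  A and A->C  =>  C
Final known: {A, B, C, D}
New propositions: {A, C}
Count = 2

2


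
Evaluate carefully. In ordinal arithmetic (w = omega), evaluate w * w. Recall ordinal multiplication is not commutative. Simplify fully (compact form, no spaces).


Compute w * w.
Ordinal * is associative and left-distributive over +, but NOT commutative; for finite n>1, n*w = w but w*n stays w*n.
w * w = w^2 by definition.
Result = w^2

w^2


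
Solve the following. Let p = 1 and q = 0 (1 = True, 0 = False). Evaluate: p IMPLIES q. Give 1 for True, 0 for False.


p = 1, q = 0
Operation: p IMPLIES q
Evaluate: 1 IMPLIES 0 = 0

0


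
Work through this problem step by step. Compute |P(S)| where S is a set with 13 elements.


The power set of a set with n elements has 2^n elements.
|P(S)| = 2^13 = 8192

8192


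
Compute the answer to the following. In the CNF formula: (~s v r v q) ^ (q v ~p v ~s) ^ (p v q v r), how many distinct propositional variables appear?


Identify each variable that appears in the formula.
Variables found: p, q, r, s
Count = 4

4


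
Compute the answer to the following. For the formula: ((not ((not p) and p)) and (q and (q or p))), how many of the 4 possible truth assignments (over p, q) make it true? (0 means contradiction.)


Check all 4 assignments:
p=0, q=0: 0
p=0, q=1: 1
p=1, q=0: 0
p=1, q=1: 1
Count of True = 2

2


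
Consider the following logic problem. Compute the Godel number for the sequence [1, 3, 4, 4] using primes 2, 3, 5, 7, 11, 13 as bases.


Encode each element as an exponent of the corresponding prime:
  2^1 = 2
  3^3 = 27
  5^4 = 625
  7^4 = 2401
Product = 2 * 27 * 625 * 2401 = 81033750

81033750


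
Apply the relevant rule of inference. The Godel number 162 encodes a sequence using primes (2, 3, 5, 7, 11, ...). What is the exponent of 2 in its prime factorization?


Factorize 162 by dividing by 2 repeatedly.
Division steps: 2 divides 162 exactly 1 time(s).
Exponent of 2 = 1

1


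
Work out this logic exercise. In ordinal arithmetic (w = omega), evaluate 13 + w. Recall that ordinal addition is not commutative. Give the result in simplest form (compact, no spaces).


Compute 13 + w.
Ordinal + is associative but NOT commutative; for finite n>0, n + w = w but w + n stays w+n.
Any finite left addend is absorbed by w on the right: 13 + w = w.
Result = w

w


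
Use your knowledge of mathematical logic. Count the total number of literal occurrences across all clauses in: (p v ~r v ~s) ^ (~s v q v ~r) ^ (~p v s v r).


Counting literals in each clause:
Clause 1: 3 literal(s)
Clause 2: 3 literal(s)
Clause 3: 3 literal(s)
Total = 9

9


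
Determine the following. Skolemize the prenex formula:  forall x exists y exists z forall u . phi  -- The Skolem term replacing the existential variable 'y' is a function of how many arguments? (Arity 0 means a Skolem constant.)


Quantifier prefix: forall x exists y exists z forall u
'y' is existentially quantified at position 2.
Universal variables preceding it: x
Skolem function arity = 1

1


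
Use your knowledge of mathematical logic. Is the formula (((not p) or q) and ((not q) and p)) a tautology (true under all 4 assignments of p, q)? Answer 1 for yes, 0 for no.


Check all 4 assignments:
p=0, q=0: 0
p=0, q=1: 0
p=1, q=0: 0
p=1, q=1: 0
Satisfying count = 0/4.
Tautology iff count = 4: no.

0


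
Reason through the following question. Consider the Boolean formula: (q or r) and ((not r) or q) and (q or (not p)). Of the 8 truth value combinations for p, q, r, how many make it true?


Evaluate all 8 assignments for p, q, r:
p=0, q=0, r=0: 0
p=0, q=0, r=1: 0
p=0, q=1, r=0: 1
p=0, q=1, r=1: 1
p=1, q=0, r=0: 0
p=1, q=0, r=1: 0
p=1, q=1, r=0: 1
p=1, q=1, r=1: 1
Satisfying count = 4

4


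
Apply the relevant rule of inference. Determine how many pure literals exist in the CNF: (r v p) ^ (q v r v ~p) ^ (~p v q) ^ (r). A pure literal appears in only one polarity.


Check each variable for pure literal status:
p: mixed (not pure)
q: pure positive
r: pure positive
Pure literal count = 2

2


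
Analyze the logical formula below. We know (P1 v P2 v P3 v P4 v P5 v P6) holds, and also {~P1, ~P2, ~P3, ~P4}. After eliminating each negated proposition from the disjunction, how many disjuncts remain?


Original disjuncts (6): P1, P2, P3, P4, P5, P6
Negated (eliminate): ~P1, ~P2, ~P3, ~P4
Remaining disjuncts: P5, P6
Count = 6 - 4 = 2

2


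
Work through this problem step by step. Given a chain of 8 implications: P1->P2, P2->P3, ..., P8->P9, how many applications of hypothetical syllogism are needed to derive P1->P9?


With 8 implications in a chain connecting 9 propositions:
P1->P2, P2->P3, ..., P8->P9
Steps needed = (number of implications) - 1 = 8 - 1 = 7

7


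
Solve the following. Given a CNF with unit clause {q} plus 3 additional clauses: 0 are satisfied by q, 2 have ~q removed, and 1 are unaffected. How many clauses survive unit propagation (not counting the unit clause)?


Satisfied (removed): 0
Shortened (remain): 2
Unchanged (remain): 1
Remaining = 2 + 1 = 3

3


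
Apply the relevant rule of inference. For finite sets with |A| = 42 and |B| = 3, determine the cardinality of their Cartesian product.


The Cartesian product A x B contains all ordered pairs (a, b).
|A x B| = |A| * |B| = 42 * 3 = 126

126


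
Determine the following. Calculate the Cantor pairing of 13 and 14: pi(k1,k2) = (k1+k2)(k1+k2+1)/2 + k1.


k1 + k2 = 27
(k1+k2)(k1+k2+1)/2 = 27 * 28 / 2 = 378
pi = 378 + 13 = 391

391


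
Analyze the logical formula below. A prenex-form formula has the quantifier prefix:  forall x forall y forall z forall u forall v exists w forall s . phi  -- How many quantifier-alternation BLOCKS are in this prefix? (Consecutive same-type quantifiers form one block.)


Quantifier-type sequence: A A A A A E A  (A=forall, E=exists)
Group into maximal same-type runs:
  Ax5 | Ex1 | Ax1
Number of blocks = 3

3


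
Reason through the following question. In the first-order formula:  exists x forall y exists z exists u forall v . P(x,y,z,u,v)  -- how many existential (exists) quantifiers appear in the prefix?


Quantifier prefix: exists x forall y exists z exists u forall v
Mark each quantifier type:
  E U E E U
Universal count = 2, Existential count = 3
Asked for existential (exists) quantifiers: 3

3


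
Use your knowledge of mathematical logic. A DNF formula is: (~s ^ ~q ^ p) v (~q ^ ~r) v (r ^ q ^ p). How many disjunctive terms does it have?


A DNF formula is a disjunction of terms (conjunctions).
Terms are separated by v.
Counting the disjuncts: 3 terms.

3


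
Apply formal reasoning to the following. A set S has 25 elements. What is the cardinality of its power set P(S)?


The power set of a set with n elements has 2^n elements.
|P(S)| = 2^25 = 33554432

33554432


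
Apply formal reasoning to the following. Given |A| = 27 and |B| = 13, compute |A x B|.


The Cartesian product A x B contains all ordered pairs (a, b).
|A x B| = |A| * |B| = 27 * 13 = 351

351


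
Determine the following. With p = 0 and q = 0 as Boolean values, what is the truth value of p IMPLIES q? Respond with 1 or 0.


p = 0, q = 0
Operation: p IMPLIES q
Evaluate: 0 IMPLIES 0 = 1

1


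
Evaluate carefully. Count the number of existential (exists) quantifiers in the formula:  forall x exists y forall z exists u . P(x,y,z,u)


Quantifier prefix: forall x exists y forall z exists u
Mark each quantifier type:
  U E U E
Universal count = 2, Existential count = 2
Asked for existential (exists) quantifiers: 2

2


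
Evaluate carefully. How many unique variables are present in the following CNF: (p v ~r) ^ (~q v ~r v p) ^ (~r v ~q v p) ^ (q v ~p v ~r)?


Identify each variable that appears in the formula.
Variables found: p, q, r
Count = 3

3


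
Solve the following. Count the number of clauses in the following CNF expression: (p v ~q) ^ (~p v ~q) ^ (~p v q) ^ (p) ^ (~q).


A CNF formula is a conjunction of clauses.
Clauses are separated by ^.
Counting the conjuncts: 5 clauses.

5


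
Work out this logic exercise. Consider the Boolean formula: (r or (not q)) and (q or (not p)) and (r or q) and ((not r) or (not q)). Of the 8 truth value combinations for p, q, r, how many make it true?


Evaluate all 8 assignments for p, q, r:
p=0, q=0, r=0: 0
p=0, q=0, r=1: 1
p=0, q=1, r=0: 0
p=0, q=1, r=1: 0
p=1, q=0, r=0: 0
p=1, q=0, r=1: 0
p=1, q=1, r=0: 0
p=1, q=1, r=1: 0
Satisfying count = 1

1


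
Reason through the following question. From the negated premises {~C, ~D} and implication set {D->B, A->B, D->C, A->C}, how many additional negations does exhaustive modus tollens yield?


Initial negated facts: {~C, ~D}
Apply modus tollens to closure:
  ~C and A->C  =>  ~A
Final negated: {~A, ~C, ~D}
New negations: {~A}
Count = 1

1


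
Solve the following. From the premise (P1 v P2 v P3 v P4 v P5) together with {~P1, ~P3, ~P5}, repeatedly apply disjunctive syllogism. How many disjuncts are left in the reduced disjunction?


Original disjuncts (5): P1, P2, P3, P4, P5
Negated (eliminate): ~P1, ~P3, ~P5
Remaining disjuncts: P2, P4
Count = 5 - 3 = 2

2


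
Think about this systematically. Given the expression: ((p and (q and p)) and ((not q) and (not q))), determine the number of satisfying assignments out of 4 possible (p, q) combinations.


Check all 4 assignments:
p=0, q=0: 0
p=0, q=1: 0
p=1, q=0: 0
p=1, q=1: 0
Count of True = 0

0


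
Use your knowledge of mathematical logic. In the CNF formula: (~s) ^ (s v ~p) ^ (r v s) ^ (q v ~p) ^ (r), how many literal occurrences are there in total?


Counting literals in each clause:
Clause 1: 1 literal(s)
Clause 2: 2 literal(s)
Clause 3: 2 literal(s)
Clause 4: 2 literal(s)
Clause 5: 1 literal(s)
Total = 8

8


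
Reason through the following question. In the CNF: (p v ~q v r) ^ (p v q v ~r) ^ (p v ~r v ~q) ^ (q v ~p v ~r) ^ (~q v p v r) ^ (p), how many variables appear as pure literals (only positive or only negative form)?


Check each variable for pure literal status:
p: mixed (not pure)
q: mixed (not pure)
r: mixed (not pure)
Pure literal count = 0

0


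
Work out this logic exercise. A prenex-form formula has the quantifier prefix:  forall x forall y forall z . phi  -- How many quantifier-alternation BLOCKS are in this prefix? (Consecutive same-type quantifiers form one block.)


Quantifier-type sequence: A A A  (A=forall, E=exists)
Group into maximal same-type runs:
  Ax3
Number of blocks = 1

1


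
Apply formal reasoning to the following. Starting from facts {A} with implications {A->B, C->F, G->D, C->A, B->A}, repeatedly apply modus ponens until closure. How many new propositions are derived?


Initial facts: {A}
Apply modus ponens to closure:
  A and A->B  =>  B
Final known: {A, B}
New propositions: {B}
Count = 1

1


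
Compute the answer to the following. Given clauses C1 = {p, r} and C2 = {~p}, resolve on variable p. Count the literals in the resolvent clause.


Remove p from C1 and ~p from C2.
C1 remainder: {r}
C2 remainder: {}
Union (resolvent): {r}
Resolvent has 1 literal(s).

1


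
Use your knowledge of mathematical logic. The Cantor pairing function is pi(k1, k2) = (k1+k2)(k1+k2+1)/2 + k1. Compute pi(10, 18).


k1 + k2 = 28
(k1+k2)(k1+k2+1)/2 = 28 * 29 / 2 = 406
pi = 406 + 10 = 416

416


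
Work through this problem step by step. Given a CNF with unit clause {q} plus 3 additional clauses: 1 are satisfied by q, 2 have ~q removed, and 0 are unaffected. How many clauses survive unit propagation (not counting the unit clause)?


Satisfied (removed): 1
Shortened (remain): 2
Unchanged (remain): 0
Remaining = 2 + 0 = 2

2


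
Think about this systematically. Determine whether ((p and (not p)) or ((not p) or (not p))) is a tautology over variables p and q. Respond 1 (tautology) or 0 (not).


Check all 4 assignments:
p=0, q=0: 1
p=0, q=1: 1
p=1, q=0: 0
p=1, q=1: 0
Satisfying count = 2/4.
Tautology iff count = 4: no.

0


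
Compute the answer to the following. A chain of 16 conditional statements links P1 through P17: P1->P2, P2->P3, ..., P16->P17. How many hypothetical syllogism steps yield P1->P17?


With 16 implications in a chain connecting 17 propositions:
P1->P2, P2->P3, ..., P16->P17
Steps needed = (number of implications) - 1 = 16 - 1 = 15

15


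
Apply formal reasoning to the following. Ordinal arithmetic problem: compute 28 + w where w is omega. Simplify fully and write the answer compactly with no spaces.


Compute 28 + w.
Ordinal + is associative but NOT commutative; for finite n>0, n + w = w but w + n stays w+n.
Any finite left addend is absorbed by w on the right: 28 + w = w.
Result = w

w


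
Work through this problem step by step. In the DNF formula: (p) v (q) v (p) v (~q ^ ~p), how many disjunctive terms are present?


A DNF formula is a disjunction of terms (conjunctions).
Terms are separated by v.
Counting the disjuncts: 4 terms.

4


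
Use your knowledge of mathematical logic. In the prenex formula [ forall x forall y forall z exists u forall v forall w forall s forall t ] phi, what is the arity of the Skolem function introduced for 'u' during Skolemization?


Quantifier prefix: forall x forall y forall z exists u forall v forall w forall s forall t
'u' is existentially quantified at position 4.
Universal variables preceding it: x, y, z
Skolem function arity = 3

3


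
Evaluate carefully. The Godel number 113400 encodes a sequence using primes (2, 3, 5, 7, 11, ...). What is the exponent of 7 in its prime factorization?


Factorize 113400 by dividing by 7 repeatedly.
Division steps: 7 divides 113400 exactly 1 time(s).
Exponent of 7 = 1

1


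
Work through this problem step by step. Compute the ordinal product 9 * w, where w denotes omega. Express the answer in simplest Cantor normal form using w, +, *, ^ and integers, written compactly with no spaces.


Compute 9 * w.
Ordinal * is associative and left-distributive over +, but NOT commutative; for finite n>1, n*w = w but w*n stays w*n.
For finite n>0, n * w = sup{n*k : k<w} = w. So 9 * w = w.
Result = w

w


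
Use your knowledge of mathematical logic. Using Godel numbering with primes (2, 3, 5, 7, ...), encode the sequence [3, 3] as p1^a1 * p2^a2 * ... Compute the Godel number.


Encode each element as an exponent of the corresponding prime:
  2^3 = 8
  3^3 = 27
Product = 8 * 27 = 216

216


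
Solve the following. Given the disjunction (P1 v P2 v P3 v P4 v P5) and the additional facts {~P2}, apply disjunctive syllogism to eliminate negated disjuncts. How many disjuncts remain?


Original disjuncts (5): P1, P2, P3, P4, P5
Negated (eliminate): ~P2
Remaining disjuncts: P1, P3, P4, P5
Count = 5 - 1 = 4

4


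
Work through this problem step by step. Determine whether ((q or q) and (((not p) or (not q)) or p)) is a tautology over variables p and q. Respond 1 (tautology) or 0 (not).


Check all 4 assignments:
p=0, q=0: 0
p=0, q=1: 1
p=1, q=0: 0
p=1, q=1: 1
Satisfying count = 2/4.
Tautology iff count = 4: no.

0


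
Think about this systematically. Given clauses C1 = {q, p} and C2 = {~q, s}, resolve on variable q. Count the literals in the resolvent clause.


Remove q from C1 and ~q from C2.
C1 remainder: {p}
C2 remainder: {s}
Union (resolvent): {p, s}
Resolvent has 2 literal(s).

2


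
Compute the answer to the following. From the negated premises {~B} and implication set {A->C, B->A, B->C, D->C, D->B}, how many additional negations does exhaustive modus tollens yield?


Initial negated facts: {~B}
Apply modus tollens to closure:
  ~B and D->B  =>  ~D
Final negated: {~B, ~D}
New negations: {~D}
Count = 1

1


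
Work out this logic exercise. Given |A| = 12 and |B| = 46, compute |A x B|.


The Cartesian product A x B contains all ordered pairs (a, b).
|A x B| = |A| * |B| = 12 * 46 = 552

552


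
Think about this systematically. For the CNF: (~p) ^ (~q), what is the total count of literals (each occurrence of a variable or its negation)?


Counting literals in each clause:
Clause 1: 1 literal(s)
Clause 2: 1 literal(s)
Total = 2

2


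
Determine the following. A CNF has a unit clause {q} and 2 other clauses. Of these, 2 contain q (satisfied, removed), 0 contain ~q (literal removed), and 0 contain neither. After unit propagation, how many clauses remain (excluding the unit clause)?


Satisfied (removed): 2
Shortened (remain): 0
Unchanged (remain): 0
Remaining = 0 + 0 = 0

0


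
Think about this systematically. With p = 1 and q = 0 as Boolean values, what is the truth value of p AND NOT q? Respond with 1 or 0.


p = 1, q = 0
Operation: p AND NOT q
Evaluate: 1 AND NOT 0 = 1

1


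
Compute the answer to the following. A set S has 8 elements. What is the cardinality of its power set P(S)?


The power set of a set with n elements has 2^n elements.
|P(S)| = 2^8 = 256

256


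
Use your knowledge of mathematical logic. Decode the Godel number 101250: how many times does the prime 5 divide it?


Factorize 101250 by dividing by 5 repeatedly.
Division steps: 5 divides 101250 exactly 4 time(s).
Exponent of 5 = 4

4


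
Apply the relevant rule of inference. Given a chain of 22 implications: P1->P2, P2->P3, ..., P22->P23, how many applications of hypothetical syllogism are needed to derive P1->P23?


With 22 implications in a chain connecting 23 propositions:
P1->P2, P2->P3, ..., P22->P23
Steps needed = (number of implications) - 1 = 22 - 1 = 21

21


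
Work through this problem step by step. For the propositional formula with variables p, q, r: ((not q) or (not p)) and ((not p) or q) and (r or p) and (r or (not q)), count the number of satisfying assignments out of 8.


Evaluate all 8 assignments for p, q, r:
p=0, q=0, r=0: 0
p=0, q=0, r=1: 1
p=0, q=1, r=0: 0
p=0, q=1, r=1: 1
p=1, q=0, r=0: 0
p=1, q=0, r=1: 0
p=1, q=1, r=0: 0
p=1, q=1, r=1: 0
Satisfying count = 2

2


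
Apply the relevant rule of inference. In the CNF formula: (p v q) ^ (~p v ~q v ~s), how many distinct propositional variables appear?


Identify each variable that appears in the formula.
Variables found: p, q, s
Count = 3

3


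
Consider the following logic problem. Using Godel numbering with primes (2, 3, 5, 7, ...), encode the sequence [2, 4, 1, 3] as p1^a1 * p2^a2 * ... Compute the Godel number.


Encode each element as an exponent of the corresponding prime:
  2^2 = 4
  3^4 = 81
  5^1 = 5
  7^3 = 343
Product = 4 * 81 * 5 * 343 = 555660

555660


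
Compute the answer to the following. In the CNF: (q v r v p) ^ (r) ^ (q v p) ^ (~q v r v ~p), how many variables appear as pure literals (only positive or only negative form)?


Check each variable for pure literal status:
p: mixed (not pure)
q: mixed (not pure)
r: pure positive
Pure literal count = 1

1


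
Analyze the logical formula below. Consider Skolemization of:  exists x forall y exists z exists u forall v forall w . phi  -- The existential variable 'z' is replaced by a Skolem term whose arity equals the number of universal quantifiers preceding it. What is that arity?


Quantifier prefix: exists x forall y exists z exists u forall v forall w
'z' is existentially quantified at position 3.
Universal variables preceding it: y
Skolem function arity = 1

1


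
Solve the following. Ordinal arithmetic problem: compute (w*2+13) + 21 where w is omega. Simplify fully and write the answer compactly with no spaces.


Compute (w*2+13) + 21.
Ordinal + is associative but NOT commutative; for finite n>0, n + w = w but w + n stays w+n.
By associativity: (w*2+13) + 21 = w*2 + (13+21) = w*2+34.
Result = w*2+34

w*2+34


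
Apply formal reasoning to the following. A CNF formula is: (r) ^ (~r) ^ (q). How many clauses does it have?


A CNF formula is a conjunction of clauses.
Clauses are separated by ^.
Counting the conjuncts: 3 clauses.

3


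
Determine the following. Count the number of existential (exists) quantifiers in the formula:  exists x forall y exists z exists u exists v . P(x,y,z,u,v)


Quantifier prefix: exists x forall y exists z exists u exists v
Mark each quantifier type:
  E U E E E
Universal count = 1, Existential count = 4
Asked for existential (exists) quantifiers: 4

4


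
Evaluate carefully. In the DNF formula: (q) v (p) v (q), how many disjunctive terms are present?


A DNF formula is a disjunction of terms (conjunctions).
Terms are separated by v.
Counting the disjuncts: 3 terms.

3


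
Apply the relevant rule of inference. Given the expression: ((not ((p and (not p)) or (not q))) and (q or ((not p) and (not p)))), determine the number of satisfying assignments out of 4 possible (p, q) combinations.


Check all 4 assignments:
p=0, q=0: 0
p=0, q=1: 1
p=1, q=0: 0
p=1, q=1: 1
Count of True = 2

2


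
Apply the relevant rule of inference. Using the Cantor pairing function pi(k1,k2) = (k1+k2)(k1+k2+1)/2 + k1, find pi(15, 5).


k1 + k2 = 20
(k1+k2)(k1+k2+1)/2 = 20 * 21 / 2 = 210
pi = 210 + 15 = 225

225


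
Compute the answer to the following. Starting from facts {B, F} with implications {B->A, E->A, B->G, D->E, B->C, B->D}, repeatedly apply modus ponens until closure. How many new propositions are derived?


Initial facts: {B, F}
Apply modus ponens to closure:
  B and B->A  =>  A
  B and B->G  =>  G
  B and B->C  =>  C
  B and B->D  =>  D
  D and D->E  =>  E
Final known: {A, B, C, D, E, F, G}
New propositions: {A, C, D, E, G}
Count = 5

5


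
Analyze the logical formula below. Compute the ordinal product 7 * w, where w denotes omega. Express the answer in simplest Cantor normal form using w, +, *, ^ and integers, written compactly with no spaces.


Compute 7 * w.
Ordinal * is associative and left-distributive over +, but NOT commutative; for finite n>1, n*w = w but w*n stays w*n.
For finite n>0, n * w = sup{n*k : k<w} = w. So 7 * w = w.
Result = w

w


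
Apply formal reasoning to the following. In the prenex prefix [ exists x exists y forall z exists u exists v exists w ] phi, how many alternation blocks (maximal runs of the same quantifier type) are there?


Quantifier-type sequence: E E A E E E  (A=forall, E=exists)
Group into maximal same-type runs:
  Ex2 | Ax1 | Ex3
Number of blocks = 3

3


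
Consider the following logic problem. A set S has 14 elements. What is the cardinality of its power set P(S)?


The power set of a set with n elements has 2^n elements.
|P(S)| = 2^14 = 16384

16384


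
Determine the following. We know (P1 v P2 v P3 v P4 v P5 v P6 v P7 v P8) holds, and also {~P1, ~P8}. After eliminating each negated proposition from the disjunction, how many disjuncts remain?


Original disjuncts (8): P1, P2, P3, P4, P5, P6, P7, P8
Negated (eliminate): ~P1, ~P8
Remaining disjuncts: P2, P3, P4, P5, P6, P7
Count = 8 - 2 = 6

6


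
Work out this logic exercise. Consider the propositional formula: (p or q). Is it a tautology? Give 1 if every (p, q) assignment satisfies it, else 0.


Check all 4 assignments:
p=0, q=0: 0
p=0, q=1: 1
p=1, q=0: 1
p=1, q=1: 1
Satisfying count = 3/4.
Tautology iff count = 4: no.

0


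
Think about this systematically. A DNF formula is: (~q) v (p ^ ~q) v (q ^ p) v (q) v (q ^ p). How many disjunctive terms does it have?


A DNF formula is a disjunction of terms (conjunctions).
Terms are separated by v.
Counting the disjuncts: 5 terms.

5


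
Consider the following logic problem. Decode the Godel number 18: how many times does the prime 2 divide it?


Factorize 18 by dividing by 2 repeatedly.
Division steps: 2 divides 18 exactly 1 time(s).
Exponent of 2 = 1

1


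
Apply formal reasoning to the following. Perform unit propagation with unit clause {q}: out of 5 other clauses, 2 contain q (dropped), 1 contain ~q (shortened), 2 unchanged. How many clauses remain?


Satisfied (removed): 2
Shortened (remain): 1
Unchanged (remain): 2
Remaining = 1 + 2 = 3

3


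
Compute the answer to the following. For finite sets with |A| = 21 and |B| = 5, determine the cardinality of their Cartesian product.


The Cartesian product A x B contains all ordered pairs (a, b).
|A x B| = |A| * |B| = 21 * 5 = 105

105


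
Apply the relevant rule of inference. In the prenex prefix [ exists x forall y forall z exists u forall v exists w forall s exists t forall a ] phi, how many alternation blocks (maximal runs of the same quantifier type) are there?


Quantifier-type sequence: E A A E A E A E A  (A=forall, E=exists)
Group into maximal same-type runs:
  Ex1 | Ax2 | Ex1 | Ax1 | Ex1 | Ax1 | Ex1 | Ax1
Number of blocks = 8

8


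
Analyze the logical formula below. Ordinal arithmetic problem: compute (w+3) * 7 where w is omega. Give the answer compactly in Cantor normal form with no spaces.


Compute (w+3) * 7.
Ordinal * is associative and left-distributive over +, but NOT commutative; for finite n>1, n*w = w but w*n stays w*n.
(w+3) * 7 = (w+3) repeated 7 times. Each intermediate +3 is absorbed by the following w; only the last survives: w*7+3.
Result = w*7+3

w*7+3


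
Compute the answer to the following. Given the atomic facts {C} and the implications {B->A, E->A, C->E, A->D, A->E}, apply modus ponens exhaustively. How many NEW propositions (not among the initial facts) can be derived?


Initial facts: {C}
Apply modus ponens to closure:
  C and C->E  =>  E
  E and E->A  =>  A
  A and A->D  =>  D
Final known: {A, C, D, E}
New propositions: {A, D, E}
Count = 3

3


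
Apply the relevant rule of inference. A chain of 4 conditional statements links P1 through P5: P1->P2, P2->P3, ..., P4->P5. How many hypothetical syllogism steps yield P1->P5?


With 4 implications in a chain connecting 5 propositions:
P1->P2, P2->P3, ..., P4->P5
Steps needed = (number of implications) - 1 = 4 - 1 = 3

3


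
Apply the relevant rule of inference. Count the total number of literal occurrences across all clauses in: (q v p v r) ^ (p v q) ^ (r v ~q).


Counting literals in each clause:
Clause 1: 3 literal(s)
Clause 2: 2 literal(s)
Clause 3: 2 literal(s)
Total = 7

7


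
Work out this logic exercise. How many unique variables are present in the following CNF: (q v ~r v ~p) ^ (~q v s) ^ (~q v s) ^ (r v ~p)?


Identify each variable that appears in the formula.
Variables found: p, q, r, s
Count = 4

4


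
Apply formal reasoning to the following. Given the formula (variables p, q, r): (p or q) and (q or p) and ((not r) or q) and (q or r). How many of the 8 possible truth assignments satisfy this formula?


Evaluate all 8 assignments for p, q, r:
p=0, q=0, r=0: 0
p=0, q=0, r=1: 0
p=0, q=1, r=0: 1
p=0, q=1, r=1: 1
p=1, q=0, r=0: 0
p=1, q=0, r=1: 0
p=1, q=1, r=0: 1
p=1, q=1, r=1: 1
Satisfying count = 4

4


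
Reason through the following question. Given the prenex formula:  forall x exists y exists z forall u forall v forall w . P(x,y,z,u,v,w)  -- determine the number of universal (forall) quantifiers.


Quantifier prefix: forall x exists y exists z forall u forall v forall w
Mark each quantifier type:
  U E E U U U
Universal count = 4, Existential count = 2
Asked for universal (forall) quantifiers: 4

4


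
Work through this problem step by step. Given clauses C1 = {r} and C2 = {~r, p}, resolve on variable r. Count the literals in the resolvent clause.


Remove r from C1 and ~r from C2.
C1 remainder: {}
C2 remainder: {p}
Union (resolvent): {p}
Resolvent has 1 literal(s).

1


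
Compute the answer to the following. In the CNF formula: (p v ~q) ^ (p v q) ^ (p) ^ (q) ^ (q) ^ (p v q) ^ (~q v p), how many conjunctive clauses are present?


A CNF formula is a conjunction of clauses.
Clauses are separated by ^.
Counting the conjuncts: 7 clauses.

7


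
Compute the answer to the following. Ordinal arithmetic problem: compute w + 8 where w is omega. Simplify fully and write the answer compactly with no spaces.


Compute w + 8.
Ordinal + is associative but NOT commutative; for finite n>0, n + w = w but w + n stays w+n.
w + 8 is already in normal form (a successor ordinal beyond w).
Result = w+8

w+8


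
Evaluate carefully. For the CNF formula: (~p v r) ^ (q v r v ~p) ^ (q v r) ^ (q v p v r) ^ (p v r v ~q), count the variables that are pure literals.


Check each variable for pure literal status:
p: mixed (not pure)
q: mixed (not pure)
r: pure positive
Pure literal count = 1

1


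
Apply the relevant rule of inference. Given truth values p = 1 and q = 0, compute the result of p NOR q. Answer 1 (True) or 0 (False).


p = 1, q = 0
Operation: p NOR q
Evaluate: 1 NOR 0 = 0

0


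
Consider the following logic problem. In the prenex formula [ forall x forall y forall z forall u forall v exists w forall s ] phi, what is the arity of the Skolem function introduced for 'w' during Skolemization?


Quantifier prefix: forall x forall y forall z forall u forall v exists w forall s
'w' is existentially quantified at position 6.
Universal variables preceding it: x, y, z, u, v
Skolem function arity = 5

5


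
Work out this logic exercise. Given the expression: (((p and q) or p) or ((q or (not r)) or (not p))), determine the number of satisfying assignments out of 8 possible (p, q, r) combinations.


Check all 8 assignments:
p=0, q=0, r=0: 1
p=0, q=0, r=1: 1
p=0, q=1, r=0: 1
p=0, q=1, r=1: 1
p=1, q=0, r=0: 1
p=1, q=0, r=1: 1
p=1, q=1, r=0: 1
p=1, q=1, r=1: 1
Count of True = 8

8


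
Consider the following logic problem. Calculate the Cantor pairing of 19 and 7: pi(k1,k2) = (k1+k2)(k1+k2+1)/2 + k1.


k1 + k2 = 26
(k1+k2)(k1+k2+1)/2 = 26 * 27 / 2 = 351
pi = 351 + 19 = 370

370


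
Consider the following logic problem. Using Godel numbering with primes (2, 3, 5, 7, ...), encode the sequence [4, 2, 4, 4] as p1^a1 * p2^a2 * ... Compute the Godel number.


Encode each element as an exponent of the corresponding prime:
  2^4 = 16
  3^2 = 9
  5^4 = 625
  7^4 = 2401
Product = 16 * 9 * 625 * 2401 = 216090000

216090000


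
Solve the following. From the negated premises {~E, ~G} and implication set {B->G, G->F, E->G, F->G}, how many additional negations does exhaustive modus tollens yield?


Initial negated facts: {~E, ~G}
Apply modus tollens to closure:
  ~G and B->G  =>  ~B
  ~G and F->G  =>  ~F
Final negated: {~B, ~E, ~F, ~G}
New negations: {~B, ~F}
Count = 2

2


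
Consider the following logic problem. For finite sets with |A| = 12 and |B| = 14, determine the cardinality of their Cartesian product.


The Cartesian product A x B contains all ordered pairs (a, b).
|A x B| = |A| * |B| = 12 * 14 = 168

168


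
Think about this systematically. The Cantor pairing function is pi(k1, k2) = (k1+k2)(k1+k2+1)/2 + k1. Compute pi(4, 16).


k1 + k2 = 20
(k1+k2)(k1+k2+1)/2 = 20 * 21 / 2 = 210
pi = 210 + 4 = 214

214


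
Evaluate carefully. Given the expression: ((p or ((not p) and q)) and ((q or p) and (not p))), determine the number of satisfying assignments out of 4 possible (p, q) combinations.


Check all 4 assignments:
p=0, q=0: 0
p=0, q=1: 1
p=1, q=0: 0
p=1, q=1: 0
Count of True = 1

1


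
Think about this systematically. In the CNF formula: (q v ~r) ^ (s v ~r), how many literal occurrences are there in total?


Counting literals in each clause:
Clause 1: 2 literal(s)
Clause 2: 2 literal(s)
Total = 4

4


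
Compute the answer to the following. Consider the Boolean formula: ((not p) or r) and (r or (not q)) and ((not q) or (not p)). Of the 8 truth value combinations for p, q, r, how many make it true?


Evaluate all 8 assignments for p, q, r:
p=0, q=0, r=0: 1
p=0, q=0, r=1: 1
p=0, q=1, r=0: 0
p=0, q=1, r=1: 1
p=1, q=0, r=0: 0
p=1, q=0, r=1: 1
p=1, q=1, r=0: 0
p=1, q=1, r=1: 0
Satisfying count = 4

4


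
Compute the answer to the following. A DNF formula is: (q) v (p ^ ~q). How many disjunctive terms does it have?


A DNF formula is a disjunction of terms (conjunctions).
Terms are separated by v.
Counting the disjuncts: 2 terms.

2


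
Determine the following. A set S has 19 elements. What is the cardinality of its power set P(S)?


The power set of a set with n elements has 2^n elements.
|P(S)| = 2^19 = 524288

524288


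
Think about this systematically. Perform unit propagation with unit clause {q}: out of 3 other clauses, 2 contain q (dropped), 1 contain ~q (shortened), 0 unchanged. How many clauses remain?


Satisfied (removed): 2
Shortened (remain): 1
Unchanged (remain): 0
Remaining = 1 + 0 = 1

1


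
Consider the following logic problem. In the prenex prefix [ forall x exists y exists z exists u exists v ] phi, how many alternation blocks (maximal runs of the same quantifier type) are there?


Quantifier-type sequence: A E E E E  (A=forall, E=exists)
Group into maximal same-type runs:
  Ax1 | Ex4
Number of blocks = 2

2


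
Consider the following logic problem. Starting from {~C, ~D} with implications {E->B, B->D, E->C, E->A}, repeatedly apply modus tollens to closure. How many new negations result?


Initial negated facts: {~C, ~D}
Apply modus tollens to closure:
  ~D and B->D  =>  ~B
  ~C and E->C  =>  ~E
Final negated: {~B, ~C, ~D, ~E}
New negations: {~B, ~E}
Count = 2

2


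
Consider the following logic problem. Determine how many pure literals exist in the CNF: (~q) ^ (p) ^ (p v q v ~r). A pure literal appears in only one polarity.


Check each variable for pure literal status:
p: pure positive
q: mixed (not pure)
r: pure negative
Pure literal count = 2

2


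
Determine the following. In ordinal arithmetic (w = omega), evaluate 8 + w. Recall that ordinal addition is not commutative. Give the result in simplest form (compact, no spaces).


Compute 8 + w.
Ordinal + is associative but NOT commutative; for finite n>0, n + w = w but w + n stays w+n.
Any finite left addend is absorbed by w on the right: 8 + w = w.
Result = w

w


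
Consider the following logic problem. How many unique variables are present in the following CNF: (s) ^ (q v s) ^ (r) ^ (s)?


Identify each variable that appears in the formula.
Variables found: q, r, s
Count = 3

3


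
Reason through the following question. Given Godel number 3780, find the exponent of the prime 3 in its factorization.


Factorize 3780 by dividing by 3 repeatedly.
Division steps: 3 divides 3780 exactly 3 time(s).
Exponent of 3 = 3

3


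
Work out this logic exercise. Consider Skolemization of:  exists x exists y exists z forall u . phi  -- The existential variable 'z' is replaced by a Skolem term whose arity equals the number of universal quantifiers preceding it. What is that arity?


Quantifier prefix: exists x exists y exists z forall u
'z' is existentially quantified at position 3.
No universal quantifiers precede it.
Skolem function arity = 0 (a Skolem constant)

0


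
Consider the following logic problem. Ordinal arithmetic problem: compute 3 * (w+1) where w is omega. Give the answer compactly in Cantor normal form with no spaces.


Compute 3 * (w+1).
Ordinal * is associative and left-distributive over +, but NOT commutative; for finite n>1, n*w = w but w*n stays w*n.
By left-distributivity: 3 * (w+1) = 3*w + 3*1 = w + 3 = w+3.
Result = w+3

w+3


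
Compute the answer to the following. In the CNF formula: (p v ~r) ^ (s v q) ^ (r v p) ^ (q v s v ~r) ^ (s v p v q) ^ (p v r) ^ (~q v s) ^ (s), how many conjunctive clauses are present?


A CNF formula is a conjunction of clauses.
Clauses are separated by ^.
Counting the conjuncts: 8 clauses.

8


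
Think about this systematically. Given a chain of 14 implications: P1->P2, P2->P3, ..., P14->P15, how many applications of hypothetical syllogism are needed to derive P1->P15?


With 14 implications in a chain connecting 15 propositions:
P1->P2, P2->P3, ..., P14->P15
Steps needed = (number of implications) - 1 = 14 - 1 = 13

13


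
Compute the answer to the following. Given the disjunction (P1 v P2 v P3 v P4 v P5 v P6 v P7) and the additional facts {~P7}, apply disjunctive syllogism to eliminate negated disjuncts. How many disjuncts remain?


Original disjuncts (7): P1, P2, P3, P4, P5, P6, P7
Negated (eliminate): ~P7
Remaining disjuncts: P1, P2, P3, P4, P5, P6
Count = 7 - 1 = 6

6


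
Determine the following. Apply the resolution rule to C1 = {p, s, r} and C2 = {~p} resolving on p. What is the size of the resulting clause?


Remove p from C1 and ~p from C2.
C1 remainder: {s, r}
C2 remainder: {}
Union (resolvent): {r, s}
Resolvent has 2 literal(s).

2


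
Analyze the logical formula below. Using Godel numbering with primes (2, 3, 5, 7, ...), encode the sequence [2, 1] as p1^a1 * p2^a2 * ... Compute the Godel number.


Encode each element as an exponent of the corresponding prime:
  2^2 = 4
  3^1 = 3
Product = 4 * 3 = 12

12


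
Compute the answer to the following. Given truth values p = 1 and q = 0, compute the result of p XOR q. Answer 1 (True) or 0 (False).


p = 1, q = 0
Operation: p XOR q
Evaluate: 1 XOR 0 = 1

1


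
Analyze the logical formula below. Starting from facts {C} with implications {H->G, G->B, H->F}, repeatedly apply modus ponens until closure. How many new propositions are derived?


Initial facts: {C}
Apply modus ponens to closure:
  (no implication fires)
Final known: {C}
New propositions: {(none)}
Count = 0

0


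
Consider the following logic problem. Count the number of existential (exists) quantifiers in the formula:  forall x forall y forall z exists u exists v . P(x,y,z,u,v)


Quantifier prefix: forall x forall y forall z exists u exists v
Mark each quantifier type:
  U U U E E
Universal count = 3, Existential count = 2
Asked for existential (exists) quantifiers: 2

2


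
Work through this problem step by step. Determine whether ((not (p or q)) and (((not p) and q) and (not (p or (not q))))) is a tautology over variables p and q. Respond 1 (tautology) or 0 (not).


Check all 4 assignments:
p=0, q=0: 0
p=0, q=1: 0
p=1, q=0: 0
p=1, q=1: 0
Satisfying count = 0/4.
Tautology iff count = 4: no.

0


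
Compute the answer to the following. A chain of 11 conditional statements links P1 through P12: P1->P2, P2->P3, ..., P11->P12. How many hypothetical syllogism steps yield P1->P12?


With 11 implications in a chain connecting 12 propositions:
P1->P2, P2->P3, ..., P11->P12
Steps needed = (number of implications) - 1 = 11 - 1 = 10

10


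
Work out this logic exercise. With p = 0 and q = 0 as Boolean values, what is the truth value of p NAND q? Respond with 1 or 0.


p = 0, q = 0
Operation: p NAND q
Evaluate: 0 NAND 0 = 1

1


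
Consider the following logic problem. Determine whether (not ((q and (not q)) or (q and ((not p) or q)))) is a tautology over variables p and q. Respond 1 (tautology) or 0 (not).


Check all 4 assignments:
p=0, q=0: 1
p=0, q=1: 0
p=1, q=0: 1
p=1, q=1: 0
Satisfying count = 2/4.
Tautology iff count = 4: no.

0


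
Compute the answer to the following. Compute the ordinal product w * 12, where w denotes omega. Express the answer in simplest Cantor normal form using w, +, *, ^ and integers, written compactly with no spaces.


Compute w * 12.
Ordinal * is associative and left-distributive over +, but NOT commutative; for finite n>1, n*w = w but w*n stays w*n.
w * 12 means 12 copies of w concatenated: w*12.
Result = w*12

w*12


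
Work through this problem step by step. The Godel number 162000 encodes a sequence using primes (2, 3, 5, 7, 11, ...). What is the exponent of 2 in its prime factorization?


Factorize 162000 by dividing by 2 repeatedly.
Division steps: 2 divides 162000 exactly 4 time(s).
Exponent of 2 = 4

4


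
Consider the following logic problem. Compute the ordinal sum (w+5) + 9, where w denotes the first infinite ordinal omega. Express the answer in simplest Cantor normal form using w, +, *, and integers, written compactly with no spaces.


Compute (w+5) + 9.
Ordinal + is associative but NOT commutative; for finite n>0, n + w = w but w + n stays w+n.
By associativity: (w+5) + 9 = w + (5+9) = w+14.
Result = w+14

w+14
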